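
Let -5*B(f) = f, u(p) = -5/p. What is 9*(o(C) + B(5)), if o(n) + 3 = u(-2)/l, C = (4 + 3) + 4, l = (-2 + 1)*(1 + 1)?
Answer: -189/4 ≈ -47.250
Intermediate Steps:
l = -2 (l = -1*2 = -2)
B(f) = -f/5
C = 11 (C = 7 + 4 = 11)
o(n) = -17/4 (o(n) = -3 - 5/(-2)/(-2) = -3 - 5*(-½)*(-½) = -3 + (5/2)*(-½) = -3 - 5/4 = -17/4)
9*(o(C) + B(5)) = 9*(-17/4 - ⅕*5) = 9*(-17/4 - 1) = 9*(-21/4) = -189/4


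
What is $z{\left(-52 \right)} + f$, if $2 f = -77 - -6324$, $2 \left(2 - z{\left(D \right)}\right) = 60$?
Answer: $\frac{6191}{2} \approx 3095.5$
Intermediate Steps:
$z{\left(D \right)} = -28$ ($z{\left(D \right)} = 2 - 30 = -28$)
$f = \frac{6247}{2}$ ($f = \frac{-77 - -6324}{2} = \frac{-77 + 6324}{2} = \frac{1}{2} \cdot 6247 = \frac{6247}{2} \approx 3123.5$)
$z{\left(-52 \right)} + f = -28 + \frac{6247}{2} = \frac{6191}{2}$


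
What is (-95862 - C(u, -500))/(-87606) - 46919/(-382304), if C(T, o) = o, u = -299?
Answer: 20283829981/16746062112 ≈ 1.2113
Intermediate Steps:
(-95862 - C(u, -500))/(-87606) - 46919/(-382304) = (-95862 - 1*(-500))/(-87606) - 46919/(-382304) = (-95862 + 500)*(-1/87606) - 46919*(-1/382304) = -95362*(-1/87606) + 46919/382304 = 47681/43803 + 46919/382304 = 20283829981/16746062112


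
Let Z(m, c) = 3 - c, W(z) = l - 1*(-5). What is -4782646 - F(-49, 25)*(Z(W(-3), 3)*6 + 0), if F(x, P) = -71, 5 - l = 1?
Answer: -4782646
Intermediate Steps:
l = 4 (l = 5 - 1*1 = 5 - 1 = 4)
W(z) = 9 (W(z) = 4 - 1*(-5) = 4 + 5 = 9)
-4782646 - F(-49, 25)*(Z(W(-3), 3)*6 + 0) = -4782646 - (-71)*((3 - 1*3)*6 + 0) = -4782646 - (-71)*((3 - 3)*6 + 0) = -4782646 - (-71)*(0*6 + 0) = -4782646 - (-71)*(0 + 0) = -4782646 - (-71)*0 = -4782646 - 1*0 = -4782646 + 0 = -4782646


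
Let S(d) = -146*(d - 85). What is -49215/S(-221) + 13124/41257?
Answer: -28316381/36141132 ≈ -0.78349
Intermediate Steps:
S(d) = 12410 - 146*d (S(d) = -146*(-85 + d) = 12410 - 146*d)
-49215/S(-221) + 13124/41257 = -49215/(12410 - 146*(-221)) + 13124/41257 = -49215/(12410 + 32266) + 13124*(1/41257) = -49215/44676 + 13124/41257 = -49215*1/44676 + 13124/41257 = -965/876 + 13124/41257 = -28316381/36141132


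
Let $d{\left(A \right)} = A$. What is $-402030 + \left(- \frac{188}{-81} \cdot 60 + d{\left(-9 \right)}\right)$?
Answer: $- \frac{10851293}{27} \approx -4.019 \cdot 10^{5}$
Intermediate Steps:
$-402030 + \left(- \frac{188}{-81} \cdot 60 + d{\left(-9 \right)}\right) = -402030 - \left(9 - - \frac{188}{-81} \cdot 60\right) = -402030 - \left(9 - \left(-188\right) \left(- \frac{1}{81}\right) 60\right) = -402030 + \left(\frac{188}{81} \cdot 60 - 9\right) = -402030 + \left(\frac{3760}{27} - 9\right) = -402030 + \frac{3517}{27} = - \frac{10851293}{27}$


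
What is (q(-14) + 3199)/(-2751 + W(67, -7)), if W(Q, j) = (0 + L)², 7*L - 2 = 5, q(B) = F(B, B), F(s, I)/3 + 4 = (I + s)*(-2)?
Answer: -61/50 ≈ -1.2200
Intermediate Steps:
F(s, I) = -12 - 6*I - 6*s (F(s, I) = -12 + 3*((I + s)*(-2)) = -12 + 3*(-2*I - 2*s) = -12 + (-6*I - 6*s) = -12 - 6*I - 6*s)
q(B) = -12 - 12*B (q(B) = -12 - 6*B - 6*B = -12 - 12*B)
L = 1 (L = 2/7 + (⅐)*5 = 2/7 + 5/7 = 1)
W(Q, j) = 1 (W(Q, j) = (0 + 1)² = 1² = 1)
(q(-14) + 3199)/(-2751 + W(67, -7)) = ((-12 - 12*(-14)) + 3199)/(-2751 + 1) = ((-12 + 168) + 3199)/(-2750) = (156 + 3199)*(-1/2750) = 3355*(-1/2750) = -61/50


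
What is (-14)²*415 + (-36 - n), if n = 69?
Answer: 81235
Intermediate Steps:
(-14)²*415 + (-36 - n) = (-14)²*415 + (-36 - 1*69) = 196*415 + (-36 - 69) = 81340 - 105 = 81235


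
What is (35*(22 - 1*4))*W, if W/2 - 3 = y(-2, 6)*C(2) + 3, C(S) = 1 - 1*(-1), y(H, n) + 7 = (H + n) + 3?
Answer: 7560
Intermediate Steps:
y(H, n) = -4 + H + n (y(H, n) = -7 + ((H + n) + 3) = -7 + (3 + H + n) = -4 + H + n)
C(S) = 2 (C(S) = 1 + 1 = 2)
W = 12 (W = 6 + 2*((-4 - 2 + 6)*2 + 3) = 6 + 2*(0*2 + 3) = 6 + 2*(0 + 3) = 6 + 2*3 = 6 + 6 = 12)
(35*(22 - 1*4))*W = (35*(22 - 1*4))*12 = (35*(22 - 4))*12 = (35*18)*12 = 630*12 = 7560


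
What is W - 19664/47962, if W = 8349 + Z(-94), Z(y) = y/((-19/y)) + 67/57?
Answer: 10777747988/1366917 ≈ 7884.7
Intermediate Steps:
Z(y) = 67/57 - y**2/19 (Z(y) = y*(-y/19) + 67*(1/57) = -y**2/19 + 67/57 = 67/57 - y**2/19)
W = 449452/57 (W = 8349 + (67/57 - 1/19*(-94)**2) = 8349 + (67/57 - 1/19*8836) = 8349 + (67/57 - 8836/19) = 8349 - 26441/57 = 449452/57 ≈ 7885.1)
W - 19664/47962 = 449452/57 - 19664/47962 = 449452/57 - 19664*1/47962 = 449452/57 - 9832/23981 = 10777747988/1366917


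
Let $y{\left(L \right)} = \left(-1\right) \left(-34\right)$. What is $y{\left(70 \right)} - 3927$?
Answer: $-3893$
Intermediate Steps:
$y{\left(L \right)} = 34$
$y{\left(70 \right)} - 3927 = 34 - 3927 = -3893$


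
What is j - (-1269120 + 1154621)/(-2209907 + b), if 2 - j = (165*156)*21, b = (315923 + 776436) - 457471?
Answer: -851357734721/1575019 ≈ -5.4054e+5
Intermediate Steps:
b = 634888 (b = 1092359 - 457471 = 634888)
j = -540538 (j = 2 - 165*156*21 = 2 - 25740*21 = 2 - 1*540540 = 2 - 540540 = -540538)
j - (-1269120 + 1154621)/(-2209907 + b) = -540538 - (-1269120 + 1154621)/(-2209907 + 634888) = -540538 - (-114499)/(-1575019) = -540538 - (-114499)*(-1)/1575019 = -540538 - 1*114499/1575019 = -540538 - 114499/1575019 = -851357734721/1575019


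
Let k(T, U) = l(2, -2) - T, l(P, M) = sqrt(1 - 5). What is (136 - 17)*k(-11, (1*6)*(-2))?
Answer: 1309 + 238*I ≈ 1309.0 + 238.0*I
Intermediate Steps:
l(P, M) = 2*I (l(P, M) = sqrt(-4) = 2*I)
k(T, U) = -T + 2*I (k(T, U) = 2*I - T = -T + 2*I)
(136 - 17)*k(-11, (1*6)*(-2)) = (136 - 17)*(-1*(-11) + 2*I) = 119*(11 + 2*I) = 1309 + 238*I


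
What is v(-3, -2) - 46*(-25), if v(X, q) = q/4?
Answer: 2299/2 ≈ 1149.5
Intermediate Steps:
v(X, q) = q/4 (v(X, q) = q*(1/4) = q/4)
v(-3, -2) - 46*(-25) = (1/4)*(-2) - 46*(-25) = -1/2 + 1150 = 2299/2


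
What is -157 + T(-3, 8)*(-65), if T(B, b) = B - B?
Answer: -157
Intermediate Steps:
T(B, b) = 0
-157 + T(-3, 8)*(-65) = -157 + 0*(-65) = -157 + 0 = -157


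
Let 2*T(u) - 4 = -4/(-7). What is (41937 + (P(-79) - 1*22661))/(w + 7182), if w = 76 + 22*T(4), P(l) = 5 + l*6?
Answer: 131649/51158 ≈ 2.5734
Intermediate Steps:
T(u) = 16/7 (T(u) = 2 + (-4/(-7))/2 = 2 + (-4*(-⅐))/2 = 2 + (½)*(4/7) = 2 + 2/7 = 16/7)
P(l) = 5 + 6*l
w = 884/7 (w = 76 + 22*(16/7) = 76 + 352/7 = 884/7 ≈ 126.29)
(41937 + (P(-79) - 1*22661))/(w + 7182) = (41937 + ((5 + 6*(-79)) - 1*22661))/(884/7 + 7182) = (41937 + ((5 - 474) - 22661))/(51158/7) = (41937 + (-469 - 22661))*(7/51158) = (41937 - 23130)*(7/51158) = 18807*(7/51158) = 131649/51158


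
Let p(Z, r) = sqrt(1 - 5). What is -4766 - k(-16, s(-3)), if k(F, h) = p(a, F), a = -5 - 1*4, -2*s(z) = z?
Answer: -4766 - 2*I ≈ -4766.0 - 2.0*I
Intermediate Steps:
s(z) = -z/2
a = -9 (a = -5 - 4 = -9)
p(Z, r) = 2*I (p(Z, r) = sqrt(-4) = 2*I)
k(F, h) = 2*I
-4766 - k(-16, s(-3)) = -4766 - 2*I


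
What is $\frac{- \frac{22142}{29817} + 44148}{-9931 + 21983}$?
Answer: $\frac{658169387}{179677242} \approx 3.6631$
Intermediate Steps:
$\frac{- \frac{22142}{29817} + 44148}{-9931 + 21983} = \frac{\left(-22142\right) \frac{1}{29817} + 44148}{12052} = \left(- \frac{22142}{29817} + 44148\right) \frac{1}{12052} = \frac{1316338774}{29817} \cdot \frac{1}{12052} = \frac{658169387}{179677242}$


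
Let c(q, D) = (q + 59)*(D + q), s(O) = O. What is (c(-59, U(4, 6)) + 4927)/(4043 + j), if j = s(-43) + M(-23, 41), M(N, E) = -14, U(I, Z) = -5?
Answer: 4927/3986 ≈ 1.2361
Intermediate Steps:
c(q, D) = (59 + q)*(D + q)
j = -57 (j = -43 - 14 = -57)
(c(-59, U(4, 6)) + 4927)/(4043 + j) = (((-59)² + 59*(-5) + 59*(-59) - 5*(-59)) + 4927)/(4043 - 57) = ((3481 - 295 - 3481 + 295) + 4927)/3986 = (0 + 4927)*(1/3986) = 4927*(1/3986) = 4927/3986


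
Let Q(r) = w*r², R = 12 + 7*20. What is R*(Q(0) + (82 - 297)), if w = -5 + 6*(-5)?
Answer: -32680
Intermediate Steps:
w = -35 (w = -5 - 30 = -35)
R = 152 (R = 12 + 140 = 152)
Q(r) = -35*r²
R*(Q(0) + (82 - 297)) = 152*(-35*0² + (82 - 297)) = 152*(-35*0 - 215) = 152*(0 - 215) = 152*(-215) = -32680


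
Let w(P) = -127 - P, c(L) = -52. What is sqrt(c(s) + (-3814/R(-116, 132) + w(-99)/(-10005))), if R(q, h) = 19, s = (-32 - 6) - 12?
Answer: I*sqrt(9132824950410)/190095 ≈ 15.898*I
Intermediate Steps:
s = -50 (s = -38 - 12 = -50)
sqrt(c(s) + (-3814/R(-116, 132) + w(-99)/(-10005))) = sqrt(-52 + (-3814/19 + (-127 - 1*(-99))/(-10005))) = sqrt(-52 + (-3814*1/19 + (-127 + 99)*(-1/10005))) = sqrt(-52 + (-3814/19 - 28*(-1/10005))) = sqrt(-52 + (-3814/19 + 28/10005)) = sqrt(-52 - 38158538/190095) = sqrt(-48043478/190095) = I*sqrt(9132824950410)/190095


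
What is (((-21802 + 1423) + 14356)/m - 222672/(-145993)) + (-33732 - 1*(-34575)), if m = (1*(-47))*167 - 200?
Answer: 993278927618/1175097657 ≈ 845.27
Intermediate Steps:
m = -8049 (m = -47*167 - 200 = -7849 - 200 = -8049)
(((-21802 + 1423) + 14356)/m - 222672/(-145993)) + (-33732 - 1*(-34575)) = (((-21802 + 1423) + 14356)/(-8049) - 222672/(-145993)) + (-33732 - 1*(-34575)) = ((-20379 + 14356)*(-1/8049) - 222672*(-1/145993)) + (-33732 + 34575) = (-6023*(-1/8049) + 222672/145993) + 843 = (6023/8049 + 222672/145993) + 843 = 2671602767/1175097657 + 843 = 993278927618/1175097657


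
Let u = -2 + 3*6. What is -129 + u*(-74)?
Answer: -1313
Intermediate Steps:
u = 16 (u = -2 + 18 = 16)
-129 + u*(-74) = -129 + 16*(-74) = -129 - 1184 = -1313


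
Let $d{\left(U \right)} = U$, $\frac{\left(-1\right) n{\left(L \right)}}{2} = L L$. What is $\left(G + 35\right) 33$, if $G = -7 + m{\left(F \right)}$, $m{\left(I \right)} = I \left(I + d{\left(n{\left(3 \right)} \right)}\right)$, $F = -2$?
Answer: $2244$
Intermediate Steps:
$n{\left(L \right)} = - 2 L^{2}$ ($n{\left(L \right)} = - 2 L L = - 2 L^{2}$)
$m{\left(I \right)} = I \left(-18 + I\right)$ ($m{\left(I \right)} = I \left(I - 2 \cdot 3^{2}\right) = I \left(I - 18\right) = I \left(-18 + I\right)$)
$G = 33$ ($G = -7 - 2 \left(-18 - 2\right) = -7 - -40 = -7 + 40 = 33$)
$\left(G + 35\right) 33 = \left(33 + 35\right) 33 = 68 \cdot 33 = 2244$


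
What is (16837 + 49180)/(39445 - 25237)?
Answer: 66017/14208 ≈ 4.6465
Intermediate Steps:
(16837 + 49180)/(39445 - 25237) = 66017/14208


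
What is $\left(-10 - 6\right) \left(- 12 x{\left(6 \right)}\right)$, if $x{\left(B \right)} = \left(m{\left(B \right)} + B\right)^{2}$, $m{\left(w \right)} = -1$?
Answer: $4800$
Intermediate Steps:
$x{\left(B \right)} = \left(-1 + B\right)^{2}$
$\left(-10 - 6\right) \left(- 12 x{\left(6 \right)}\right) = \left(-10 - 6\right) \left(- 12 \left(-1 + 6\right)^{2}\right) = - 16 \left(- 12 \cdot 5^{2}\right) = - 16 \left(\left(-12\right) 25\right) = \left(-16\right) \left(-300\right) = 4800$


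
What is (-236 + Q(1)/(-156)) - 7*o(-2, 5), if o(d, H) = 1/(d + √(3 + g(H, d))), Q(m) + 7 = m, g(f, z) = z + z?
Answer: -30311/130 + 7*I/5 ≈ -233.16 + 1.4*I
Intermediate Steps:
g(f, z) = 2*z
Q(m) = -7 + m
o(d, H) = 1/(d + √(3 + 2*d))
(-236 + Q(1)/(-156)) - 7*o(-2, 5) = (-236 + (-7 + 1)/(-156)) - 7/(-2 + √(3 + 2*(-2))) = (-236 - 6*(-1/156)) - 7/(-2 + √(3 - 4)) = (-236 + 1/26) - 7/(-2 + √(-1)) = -6135/26 - 7*(-2 - I)/5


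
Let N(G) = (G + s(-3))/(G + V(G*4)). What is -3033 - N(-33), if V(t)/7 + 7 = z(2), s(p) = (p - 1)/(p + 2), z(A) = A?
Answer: -206273/68 ≈ -3033.4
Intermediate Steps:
s(p) = (-1 + p)/(2 + p)
V(t) = -35 (V(t) = -49 + 7*2 = -49 + 14 = -35)
N(G) = (4 + G)/(-35 + G) (N(G) = (G + (-1 - 3)/(2 - 3))/(G - 35) = (G - 4/(-1))/(-35 + G) = (G - 1*(-4))/(-35 + G) = (G + 4)/(-35 + G) = (4 + G)/(-35 + G))
-3033 - N(-33) = -3033 - (4 - 33)/(-35 - 33) = -3033 - (-29)/(-68) = -3033 - (-1)*(-29)/68 = -3033 - 1*29/68 = -3033 - 29/68 = -206273/68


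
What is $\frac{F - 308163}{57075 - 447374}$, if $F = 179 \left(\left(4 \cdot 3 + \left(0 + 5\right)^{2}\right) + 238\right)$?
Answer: $\frac{258938}{390299} \approx 0.66343$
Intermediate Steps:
$F = 49225$ ($F = 179 \left(\left(12 + 5^{2}\right) + 238\right) = 179 \left(\left(12 + 25\right) + 238\right) = 179 \left(37 + 238\right) = 179 \cdot 275 = 49225$)
$\frac{F - 308163}{57075 - 447374} = \frac{49225 - 308163}{57075 - 447374} = - \frac{258938}{-390299} = \left(-258938\right) \left(- \frac{1}{390299}\right) = \frac{258938}{390299}$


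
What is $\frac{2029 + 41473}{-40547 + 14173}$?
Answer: $- \frac{21751}{13187} \approx -1.6494$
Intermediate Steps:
$\frac{2029 + 41473}{-40547 + 14173} = \frac{43502}{-26374} = 43502 \left(- \frac{1}{26374}\right) = - \frac{21751}{13187}$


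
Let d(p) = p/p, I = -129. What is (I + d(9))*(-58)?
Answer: 7424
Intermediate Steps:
d(p) = 1
(I + d(9))*(-58) = (-129 + 1)*(-58) = -128*(-58) = 7424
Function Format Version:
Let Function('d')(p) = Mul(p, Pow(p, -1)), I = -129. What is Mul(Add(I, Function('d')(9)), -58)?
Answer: 7424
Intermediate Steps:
Function('d')(p) = 1
Mul(Add(I, Function('d')(9)), -58) = Mul(Add(-129, 1), -58) = Mul(-128, -58) = 7424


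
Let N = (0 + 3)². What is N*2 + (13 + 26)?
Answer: 57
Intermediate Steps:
N = 9 (N = 3² = 9)
N*2 + (13 + 26) = 9*2 + (13 + 26) = 18 + 39 = 57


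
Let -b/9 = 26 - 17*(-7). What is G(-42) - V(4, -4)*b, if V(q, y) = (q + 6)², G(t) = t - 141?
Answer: 130317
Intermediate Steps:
G(t) = -141 + t
V(q, y) = (6 + q)²
b = -1305 (b = -9*(26 - 17*(-7)) = -9*(26 + 119) = -9*145 = -1305)
G(-42) - V(4, -4)*b = (-141 - 42) - (6 + 4)²*(-1305) = -183 - 10²*(-1305) = -183 - 100*(-1305) = -183 - 1*(-130500) = -183 + 130500 = 130317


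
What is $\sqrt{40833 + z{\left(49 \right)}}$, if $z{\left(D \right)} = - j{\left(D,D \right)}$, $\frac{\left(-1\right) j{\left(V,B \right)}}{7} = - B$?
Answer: $\sqrt{40490} \approx 201.22$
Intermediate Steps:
$j{\left(V,B \right)} = 7 B$ ($j{\left(V,B \right)} = - 7 \left(- B\right) = 7 B$)
$z{\left(D \right)} = - 7 D$
$\sqrt{40833 + z{\left(49 \right)}} = \sqrt{40833 - 343} = \sqrt{40490}$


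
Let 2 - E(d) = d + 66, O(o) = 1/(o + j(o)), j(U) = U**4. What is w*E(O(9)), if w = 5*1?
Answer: -420481/1314 ≈ -320.00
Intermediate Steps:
O(o) = 1/(o + o**4)
E(d) = -64 - d (E(d) = 2 - (d + 66) = 2 - (66 + d) = 2 + (-66 - d) = -64 - d)
w = 5
w*E(O(9)) = 5*(-64 - 1/(9 + 9**4)) = 5*(-64 - 1/(9 + 6561)) = 5*(-64 - 1/6570) = 5*(-420481/6570) = -420481/1314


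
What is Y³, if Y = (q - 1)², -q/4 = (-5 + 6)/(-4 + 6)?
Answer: 729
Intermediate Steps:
q = -2 (q = -4*(-5 + 6)/(-4 + 6) = -4/2 = -4*½ = -2)
Y = 9 (Y = (-2 - 1)² = (-3)² = 9)
Y³ = 9³ = 729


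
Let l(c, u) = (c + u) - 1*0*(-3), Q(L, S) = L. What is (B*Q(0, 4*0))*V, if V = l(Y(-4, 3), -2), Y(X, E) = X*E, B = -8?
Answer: 0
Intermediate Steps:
Y(X, E) = E*X
l(c, u) = c + u (l(c, u) = (c + u) + 0*(-3) = (c + u) + 0 = c + u)
V = -14 (V = 3*(-4) - 2 = -12 - 2 = -14)
(B*Q(0, 4*0))*V = -8*0*(-14) = 0*(-14) = 0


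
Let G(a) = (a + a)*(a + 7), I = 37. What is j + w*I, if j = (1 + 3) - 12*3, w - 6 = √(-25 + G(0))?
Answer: 190 + 185*I ≈ 190.0 + 185.0*I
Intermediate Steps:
G(a) = 2*a*(7 + a) (G(a) = (2*a)*(7 + a) = 2*a*(7 + a))
w = 6 + 5*I (w = 6 + √(-25 + 2*0*(7 + 0)) = 6 + √(-25 + 2*0*7) = 6 + √(-25 + 0) = 6 + √(-25) = 6 + 5*I ≈ 6.0 + 5.0*I)
j = -32 (j = 4 - 36 = -32)
j + w*I = -32 + (6 + 5*I)*37 = -32 + (222 + 185*I) = 190 + 185*I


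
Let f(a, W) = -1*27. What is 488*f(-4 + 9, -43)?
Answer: -13176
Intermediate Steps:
f(a, W) = -27
488*f(-4 + 9, -43) = 488*(-27) = -13176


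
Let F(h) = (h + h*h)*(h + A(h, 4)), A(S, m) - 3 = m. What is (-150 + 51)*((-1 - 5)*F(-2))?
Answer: 5940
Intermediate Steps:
A(S, m) = 3 + m
F(h) = (7 + h)*(h + h²) (F(h) = (h + h*h)*(h + (3 + 4)) = (h + h²)*(h + 7) = (h + h²)*(7 + h) = (7 + h)*(h + h²))
(-150 + 51)*((-1 - 5)*F(-2)) = (-150 + 51)*((-1 - 5)*(-2*(7 + (-2)² + 8*(-2)))) = -(-594)*(-2*(7 + 4 - 16)) = -(-594)*(-2*(-5)) = -(-594)*10 = -99*(-60) = 5940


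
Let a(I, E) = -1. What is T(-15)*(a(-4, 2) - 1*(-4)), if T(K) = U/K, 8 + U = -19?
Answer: 27/5 ≈ 5.4000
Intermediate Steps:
U = -27 (U = -8 - 19 = -27)
T(K) = -27/K
T(-15)*(a(-4, 2) - 1*(-4)) = (-27/(-15))*(-1 - 1*(-4)) = (-27*(-1/15))*(-1 + 4) = (9/5)*3 = 27/5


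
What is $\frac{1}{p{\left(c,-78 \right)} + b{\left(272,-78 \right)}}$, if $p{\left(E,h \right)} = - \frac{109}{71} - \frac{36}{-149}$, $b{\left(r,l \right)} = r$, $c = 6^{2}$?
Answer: $\frac{10579}{2863803} \approx 0.003694$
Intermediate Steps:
$c = 36$
$p{\left(E,h \right)} = - \frac{13685}{10579}$ ($p{\left(E,h \right)} = \left(-109\right) \frac{1}{71} - - \frac{36}{149} = - \frac{109}{71} + \frac{36}{149} = - \frac{13685}{10579}$)
$\frac{1}{p{\left(c,-78 \right)} + b{\left(272,-78 \right)}} = \frac{1}{- \frac{13685}{10579} + 272} = \frac{1}{\frac{2863803}{10579}} = \frac{10579}{2863803}$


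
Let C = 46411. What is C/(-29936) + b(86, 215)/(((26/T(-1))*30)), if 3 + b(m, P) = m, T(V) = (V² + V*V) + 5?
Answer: -4701941/5837520 ≈ -0.80547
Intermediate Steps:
T(V) = 5 + 2*V² (T(V) = (V² + V²) + 5 = 2*V² + 5 = 5 + 2*V²)
b(m, P) = -3 + m
C/(-29936) + b(86, 215)/(((26/T(-1))*30)) = 46411/(-29936) + (-3 + 86)/(((26/(5 + 2*(-1)²))*30)) = 46411*(-1/29936) + 83/(((26/(5 + 2*1))*30)) = -46411/29936 + 83/(((26/(5 + 2))*30)) = -46411/29936 + 83/(((26/7)*30)) = -46411/29936 + 83/(780/7) = -46411/29936 + 83*(7/780) = -46411/29936 + 581/780 = -4701941/5837520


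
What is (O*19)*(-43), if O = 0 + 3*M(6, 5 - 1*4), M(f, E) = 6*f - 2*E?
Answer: -83334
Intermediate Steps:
M(f, E) = -2*E + 6*f
O = 102 (O = 0 + 3*(-2*(5 - 1*4) + 6*6) = 0 + 3*(-2*(5 - 4) + 36) = 0 + 3*(-2*1 + 36) = 0 + 3*(-2 + 36) = 0 + 3*34 = 0 + 102 = 102)
(O*19)*(-43) = (102*19)*(-43) = 1938*(-43) = -83334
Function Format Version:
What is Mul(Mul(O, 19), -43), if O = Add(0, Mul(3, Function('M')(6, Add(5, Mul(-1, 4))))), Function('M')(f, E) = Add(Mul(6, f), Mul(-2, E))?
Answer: -83334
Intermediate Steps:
Function('M')(f, E) = Add(Mul(-2, E), Mul(6, f))
O = 102 (O = Add(0, Mul(3, Add(Mul(-2, Add(5, Mul(-1, 4))), Mul(6, 6)))) = Add(0, Mul(3, Add(Mul(-2, Add(5, -4)), 36))) = Add(0, Mul(3, Add(Mul(-2, 1), 36))) = Add(0, Mul(3, Add(-2, 36))) = Add(0, Mul(3, 34)) = Add(0, 102) = 102)
Mul(Mul(O, 19), -43) = Mul(Mul(102, 19), -43) = Mul(1938, -43) = -83334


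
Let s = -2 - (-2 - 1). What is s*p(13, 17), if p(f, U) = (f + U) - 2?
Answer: 28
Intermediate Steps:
p(f, U) = -2 + U + f (p(f, U) = (U + f) - 2 = -2 + U + f)
s = 1 (s = -2 - 1*(-3) = -2 + 3 = 1)
s*p(13, 17) = 1*(-2 + 17 + 13) = 1*28 = 28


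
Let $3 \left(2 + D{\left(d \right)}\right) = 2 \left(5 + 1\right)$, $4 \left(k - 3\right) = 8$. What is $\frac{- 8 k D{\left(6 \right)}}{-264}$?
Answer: $\frac{10}{33} \approx 0.30303$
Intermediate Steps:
$k = 5$ ($k = 3 + \frac{1}{4} \cdot 8 = 3 + 2 = 5$)
$D{\left(d \right)} = 2$ ($D{\left(d \right)} = -2 + \frac{2 \left(5 + 1\right)}{3} = -2 + \frac{2 \cdot 6}{3} = -2 + \frac{1}{3} \cdot 12 = -2 + 4 = 2$)
$\frac{- 8 k D{\left(6 \right)}}{-264} = \frac{\left(-8\right) 5 \cdot 2}{-264} = \left(-40\right) 2 \left(- \frac{1}{264}\right) = \left(-80\right) \left(- \frac{1}{264}\right) = \frac{10}{33}$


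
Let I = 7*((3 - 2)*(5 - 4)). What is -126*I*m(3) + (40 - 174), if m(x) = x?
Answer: -2780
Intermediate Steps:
I = 7 (I = 7*(1*1) = 7*1 = 7)
-126*I*m(3) + (40 - 174) = -882*3 + (40 - 174) = -126*21 - 134 = -2646 - 134 = -2780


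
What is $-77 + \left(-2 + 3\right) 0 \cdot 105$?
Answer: $-77$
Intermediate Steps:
$-77 + \left(-2 + 3\right) 0 \cdot 105 = -77 + 1 \cdot 0 \cdot 105 = -77 + 0 \cdot 105 = -77 + 0 = -77$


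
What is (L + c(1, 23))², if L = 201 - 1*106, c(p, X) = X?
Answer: 13924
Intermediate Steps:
L = 95 (L = 201 - 106 = 95)
(L + c(1, 23))² = (95 + 23)² = 118² = 13924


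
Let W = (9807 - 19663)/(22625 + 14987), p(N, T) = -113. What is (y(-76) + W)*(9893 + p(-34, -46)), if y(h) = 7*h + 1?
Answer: -48855569460/9403 ≈ -5.1957e+6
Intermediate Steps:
y(h) = 1 + 7*h
W = -2464/9403 (W = -9856/37612 = -9856*1/37612 = -2464/9403 ≈ -0.26204)
(y(-76) + W)*(9893 + p(-34, -46)) = ((1 + 7*(-76)) - 2464/9403)*(9893 - 113) = ((1 - 532) - 2464/9403)*9780 = (-531 - 2464/9403)*9780 = -4995457/9403*9780 = -48855569460/9403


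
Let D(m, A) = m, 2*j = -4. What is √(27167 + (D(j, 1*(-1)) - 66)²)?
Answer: √31791 ≈ 178.30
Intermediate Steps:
j = -2 (j = (½)*(-4) = -2)
√(27167 + (D(j, 1*(-1)) - 66)²) = √(27167 + (-2 - 66)²) = √(27167 + (-68)²) = √(27167 + 4624) = √31791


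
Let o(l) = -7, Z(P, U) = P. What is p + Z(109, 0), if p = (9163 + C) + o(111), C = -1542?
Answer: 7723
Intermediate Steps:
p = 7614 (p = (9163 - 1542) - 7 = 7621 - 7 = 7614)
p + Z(109, 0) = 7614 + 109 = 7723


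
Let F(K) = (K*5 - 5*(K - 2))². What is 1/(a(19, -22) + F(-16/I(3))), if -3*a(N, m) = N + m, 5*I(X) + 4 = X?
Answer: 1/101 ≈ 0.0099010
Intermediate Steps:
I(X) = -⅘ + X/5
a(N, m) = -N/3 - m/3 (a(N, m) = -(N + m)/3 = -N/3 - m/3)
F(K) = 100 (F(K) = (5*K - 5*(-2 + K))² = (5*K + (10 - 5*K))² = 10² = 100)
1/(a(19, -22) + F(-16/I(3))) = 1/((-⅓*19 - ⅓*(-22)) + 100) = 1/((-19/3 + 22/3) + 100) = 1/(1 + 100) = 1/101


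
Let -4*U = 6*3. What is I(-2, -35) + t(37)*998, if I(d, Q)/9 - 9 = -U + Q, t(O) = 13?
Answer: 25561/2 ≈ 12781.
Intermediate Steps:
U = -9/2 (U = -3*3/2 = -¼*18 = -9/2 ≈ -4.5000)
I(d, Q) = 243/2 + 9*Q (I(d, Q) = 81 + 9*(-1*(-9/2) + Q) = 81 + 9*(9/2 + Q) = 81 + (81/2 + 9*Q) = 243/2 + 9*Q)
I(-2, -35) + t(37)*998 = (243/2 + 9*(-35)) + 13*998 = (243/2 - 315) + 12974 = -387/2 + 12974 = 25561/2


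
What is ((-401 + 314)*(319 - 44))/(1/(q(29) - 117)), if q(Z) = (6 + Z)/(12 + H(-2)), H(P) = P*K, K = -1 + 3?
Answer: 21556425/8 ≈ 2.6946e+6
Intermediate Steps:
K = 2
H(P) = 2*P (H(P) = P*2 = 2*P)
q(Z) = ¾ + Z/8 (q(Z) = (6 + Z)/(12 + 2*(-2)) = (6 + Z)/(12 - 4) = (6 + Z)/8 = (6 + Z)*(⅛) = ¾ + Z/8)
((-401 + 314)*(319 - 44))/(1/(q(29) - 117)) = ((-401 + 314)*(319 - 44))/(1/((¾ + (⅛)*29) - 117)) = (-87*275)/(1/((¾ + 29/8) - 117)) = -23925/(1/(35/8 - 117)) = -23925/(1/(-901/8)) = -23925/(-8/901) = -23925*(-901/8) = 21556425/8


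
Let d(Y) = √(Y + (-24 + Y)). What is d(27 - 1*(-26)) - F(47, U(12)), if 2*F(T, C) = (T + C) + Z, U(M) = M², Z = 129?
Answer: -160 + √82 ≈ -150.94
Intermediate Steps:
d(Y) = √(-24 + 2*Y)
F(T, C) = 129/2 + C/2 + T/2 (F(T, C) = ((T + C) + 129)/2 = ((C + T) + 129)/2 = (129 + C + T)/2 = 129/2 + C/2 + T/2)
d(27 - 1*(-26)) - F(47, U(12)) = √(-24 + 2*(27 - 1*(-26))) - (129/2 + (½)*12² + (½)*47) = √(-24 + 2*(27 + 26)) - (129/2 + (½)*144 + 47/2) = √(-24 + 2*53) - (129/2 + 72 + 47/2) = √(-24 + 106) - 1*160 = √82 - 160 = -160 + √82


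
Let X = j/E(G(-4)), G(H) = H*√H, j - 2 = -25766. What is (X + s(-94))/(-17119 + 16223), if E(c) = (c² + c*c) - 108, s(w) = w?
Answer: -895/52864 ≈ -0.016930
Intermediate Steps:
j = -25764 (j = 2 - 25766 = -25764)
G(H) = H^(3/2)
E(c) = -108 + 2*c² (E(c) = (c² + c²) - 108 = 2*c² - 108 = -108 + 2*c²)
X = 6441/59 (X = -25764/(-108 + 2*((-4)^(3/2))²) = -25764/(-108 + 2*(-8*I)²) = -25764/(-108 + 2*(-64)) = -25764/(-108 - 128) = -25764/(-236) = -25764*(-1/236) = 6441/59 ≈ 109.17)
(X + s(-94))/(-17119 + 16223) = (6441/59 - 94)/(-17119 + 16223) = (895/59)/(-896) = (895/59)*(-1/896) = -895/52864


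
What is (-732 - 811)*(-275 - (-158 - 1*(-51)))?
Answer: 259224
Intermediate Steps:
(-732 - 811)*(-275 - (-158 - 1*(-51))) = -1543*(-275 - (-158 + 51)) = -1543*(-275 - 1*(-107)) = -1543*(-275 + 107) = -1543*(-168) = 259224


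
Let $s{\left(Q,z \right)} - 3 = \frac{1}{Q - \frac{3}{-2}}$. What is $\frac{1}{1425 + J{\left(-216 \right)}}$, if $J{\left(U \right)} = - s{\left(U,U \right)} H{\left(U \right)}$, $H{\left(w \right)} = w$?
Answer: $\frac{143}{296295} \approx 0.00048263$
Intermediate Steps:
$s{\left(Q,z \right)} = 3 + \frac{1}{\frac{3}{2} + Q}$ ($s{\left(Q,z \right)} = 3 + \frac{1}{Q - \frac{3}{-2}} = 3 + \frac{1}{Q - - \frac{3}{2}} = 3 + \frac{1}{Q + \frac{3}{2}} = 3 + \frac{1}{\frac{3}{2} + Q}$)
$J{\left(U \right)} = - \frac{U \left(11 + 6 U\right)}{3 + 2 U}$ ($J{\left(U \right)} = - \frac{11 + 6 U}{3 + 2 U} U = - \frac{U \left(11 + 6 U\right)}{3 + 2 U}$)
$\frac{1}{1425 + J{\left(-216 \right)}} = \frac{1}{1425 - - \frac{216 \left(11 + 6 \left(-216\right)\right)}{3 + 2 \left(-216\right)}} = \frac{1}{1425 - - \frac{216 \left(11 - 1296\right)}{3 - 432}} = \frac{1}{1425 - \left(-216\right) \frac{1}{-429} \left(-1285\right)} = \frac{1}{1425 - \left(-216\right) \left(- \frac{1}{429}\right) \left(-1285\right)} = \frac{1}{1425 + \frac{92520}{143}} = \frac{1}{\frac{296295}{143}} = \frac{143}{296295}$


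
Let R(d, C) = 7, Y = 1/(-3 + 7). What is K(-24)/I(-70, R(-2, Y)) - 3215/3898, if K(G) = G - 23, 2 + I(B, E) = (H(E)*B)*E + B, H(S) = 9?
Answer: -3556606/4367709 ≈ -0.81430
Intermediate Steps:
Y = ¼ (Y = 1/4 = ¼ ≈ 0.25000)
I(B, E) = -2 + B + 9*B*E (I(B, E) = -2 + ((9*B)*E + B) = -2 + (9*B*E + B) = -2 + (B + 9*B*E) = -2 + B + 9*B*E)
K(G) = -23 + G
K(-24)/I(-70, R(-2, Y)) - 3215/3898 = (-23 - 24)/(-2 - 70 + 9*(-70)*7) - 3215/3898 = -47/(-2 - 70 - 4410) - 3215*1/3898 = -47/(-4482) - 3215/3898 = -47*(-1/4482) - 3215/3898 = 47/4482 - 3215/3898 = -3556606/4367709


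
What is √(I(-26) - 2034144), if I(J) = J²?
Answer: 2*I*√508367 ≈ 1426.0*I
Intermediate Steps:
√(I(-26) - 2034144) = √((-26)² - 2034144) = √(676 - 2034144) = √(-2033468) = 2*I*√508367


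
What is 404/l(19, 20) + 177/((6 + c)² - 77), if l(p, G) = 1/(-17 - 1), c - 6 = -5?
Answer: -203793/28 ≈ -7278.3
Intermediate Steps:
c = 1 (c = 6 - 5 = 1)
l(p, G) = -1/18 (l(p, G) = 1/(-18) = -1/18)
404/l(19, 20) + 177/((6 + c)² - 77) = 404/(-1/18) + 177/((6 + 1)² - 77) = 404*(-18) + 177/(7² - 77) = -7272 + 177/(49 - 77) = -7272 + 177/(-28) = -7272 + 177*(-1/28) = -7272 - 177/28 = -203793/28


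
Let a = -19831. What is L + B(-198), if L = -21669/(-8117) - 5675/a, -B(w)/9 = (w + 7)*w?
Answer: -54786991896260/160968227 ≈ -3.4036e+5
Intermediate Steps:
B(w) = -9*w*(7 + w) (B(w) = -9*(w + 7)*w = -9*(7 + w)*w = -9*w*(7 + w))
L = 475781914/160968227 (L = -21669/(-8117) - 5675/(-19831) = -21669*(-1/8117) - 5675*(-1/19831) = 21669/8117 + 5675/19831 = 475781914/160968227 ≈ 2.9557)
L + B(-198) = 475781914/160968227 - 9*(-198)*(7 - 198) = 475781914/160968227 - 9*(-198)*(-191) = 475781914/160968227 - 340362 = -54786991896260/160968227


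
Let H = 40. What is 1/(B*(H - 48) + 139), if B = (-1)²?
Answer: 1/131 ≈ 0.0076336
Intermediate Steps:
B = 1
1/(B*(H - 48) + 139) = 1/(1*(40 - 48) + 139) = 1/(1*(-8) + 139) = 1/(-8 + 139) = 1/131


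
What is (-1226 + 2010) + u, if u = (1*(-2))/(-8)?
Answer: 3137/4 ≈ 784.25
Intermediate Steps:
u = ¼ (u = -2*(-⅛) = ¼ ≈ 0.25000)
(-1226 + 2010) + u = (-1226 + 2010) + ¼ = 784 + ¼ = 3137/4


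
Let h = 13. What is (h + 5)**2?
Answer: 324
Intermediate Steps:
(h + 5)**2 = (13 + 5)**2 = 18**2 = 324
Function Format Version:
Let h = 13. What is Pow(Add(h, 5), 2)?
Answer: 324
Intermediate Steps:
Pow(Add(h, 5), 2) = Pow(Add(13, 5), 2) = Pow(18, 2) = 324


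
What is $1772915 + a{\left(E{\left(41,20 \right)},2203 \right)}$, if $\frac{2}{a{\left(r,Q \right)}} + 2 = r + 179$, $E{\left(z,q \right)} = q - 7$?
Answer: $\frac{168426926}{95} \approx 1.7729 \cdot 10^{6}$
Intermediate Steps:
$E{\left(z,q \right)} = -7 + q$ ($E{\left(z,q \right)} = q - 7 = -7 + q$)
$a{\left(r,Q \right)} = \frac{2}{177 + r}$ ($a{\left(r,Q \right)} = \frac{2}{-2 + \left(r + 179\right)} = \frac{2}{-2 + \left(179 + r\right)} = \frac{2}{177 + r}$)
$1772915 + a{\left(E{\left(41,20 \right)},2203 \right)} = 1772915 + \frac{2}{177 + \left(-7 + 20\right)} = 1772915 + \frac{2}{177 + 13} = 1772915 + \frac{2}{190} = 1772915 + 2 \cdot \frac{1}{190} = 1772915 + \frac{1}{95} = \frac{168426926}{95}$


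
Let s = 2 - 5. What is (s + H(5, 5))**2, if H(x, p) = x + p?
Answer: 49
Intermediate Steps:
H(x, p) = p + x
s = -3
(s + H(5, 5))**2 = (-3 + (5 + 5))**2 = (-3 + 10)**2 = 7**2 = 49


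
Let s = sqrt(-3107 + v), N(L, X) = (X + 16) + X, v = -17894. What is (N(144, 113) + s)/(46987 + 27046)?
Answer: 242/74033 + I*sqrt(21001)/74033 ≈ 0.0032688 + 0.0019575*I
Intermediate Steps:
N(L, X) = 16 + 2*X (N(L, X) = (16 + X) + X = 16 + 2*X)
s = I*sqrt(21001) (s = sqrt(-3107 - 17894) = sqrt(-21001) = I*sqrt(21001) ≈ 144.92*I)
(N(144, 113) + s)/(46987 + 27046) = ((16 + 2*113) + I*sqrt(21001))/(46987 + 27046) = ((16 + 226) + I*sqrt(21001))/74033 = (242 + I*sqrt(21001))*(1/74033) = 242/74033 + I*sqrt(21001)/74033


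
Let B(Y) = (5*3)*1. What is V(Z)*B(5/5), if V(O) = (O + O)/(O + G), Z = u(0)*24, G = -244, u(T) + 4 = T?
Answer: 144/17 ≈ 8.4706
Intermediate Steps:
u(T) = -4 + T
Z = -96 (Z = (-4 + 0)*24 = -4*24 = -96)
V(O) = 2*O/(-244 + O) (V(O) = (O + O)/(O - 244) = (2*O)/(-244 + O) = 2*O/(-244 + O))
B(Y) = 15 (B(Y) = 15*1 = 15)
V(Z)*B(5/5) = (2*(-96)/(-244 - 96))*15 = (2*(-96)/(-340))*15 = (2*(-96)*(-1/340))*15 = (48/85)*15 = 144/17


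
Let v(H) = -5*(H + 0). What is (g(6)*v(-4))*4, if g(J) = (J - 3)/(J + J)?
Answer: 20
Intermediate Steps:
g(J) = (-3 + J)/(2*J) (g(J) = (-3 + J)/((2*J)) = (-3 + J)*(1/(2*J)) = (-3 + J)/(2*J))
v(H) = -5*H
(g(6)*v(-4))*4 = (((½)*(-3 + 6)/6)*(-5*(-4)))*4 = (((½)*(⅙)*3)*20)*4 = ((¼)*20)*4 = 5*4 = 20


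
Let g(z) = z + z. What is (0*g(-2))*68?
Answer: 0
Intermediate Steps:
g(z) = 2*z
(0*g(-2))*68 = (0*(2*(-2)))*68 = (0*(-4))*68 = 0*68 = 0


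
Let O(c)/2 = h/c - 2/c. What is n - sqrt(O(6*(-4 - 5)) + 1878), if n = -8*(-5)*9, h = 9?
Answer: 360 - 11*sqrt(1257)/9 ≈ 316.67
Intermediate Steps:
n = 360 (n = 40*9 = 360)
O(c) = 14/c (O(c) = 2*(9/c - 2/c) = 2*(7/c) = 14/c)
n - sqrt(O(6*(-4 - 5)) + 1878) = 360 - sqrt(14/((6*(-4 - 5))) + 1878) = 360 - sqrt(14/((6*(-9))) + 1878) = 360 - sqrt(14/(-54) + 1878) = 360 - sqrt(14*(-1/54) + 1878) = 360 - sqrt(-7/27 + 1878) = 360 - sqrt(50699/27) = 360 - 11*sqrt(1257)/9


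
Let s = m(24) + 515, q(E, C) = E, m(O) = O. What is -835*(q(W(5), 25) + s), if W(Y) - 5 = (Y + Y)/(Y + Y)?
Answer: -455075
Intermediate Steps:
W(Y) = 6 (W(Y) = 5 + (Y + Y)/(Y + Y) = 5 + (2*Y)/((2*Y)) = 5 + (2*Y)*(1/(2*Y)) = 5 + 1 = 6)
s = 539 (s = 24 + 515 = 539)
-835*(q(W(5), 25) + s) = -835*(6 + 539) = -835*545 = -455075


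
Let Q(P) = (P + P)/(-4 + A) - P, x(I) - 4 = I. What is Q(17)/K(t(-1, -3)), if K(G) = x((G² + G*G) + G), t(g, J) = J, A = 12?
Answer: -51/76 ≈ -0.67105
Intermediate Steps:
x(I) = 4 + I
Q(P) = -3*P/4 (Q(P) = (P + P)/(-4 + 12) - P = (2*P)/8 - P = (2*P)*(⅛) - P = P/4 - P = -3*P/4)
K(G) = 4 + G + 2*G² (K(G) = 4 + ((G² + G*G) + G) = 4 + ((G² + G²) + G) = 4 + (2*G² + G) = 4 + (G + 2*G²) = 4 + G + 2*G²)
Q(17)/K(t(-1, -3)) = (-¾*17)/(4 - 3*(1 + 2*(-3))) = -51/(4*(4 - 3*(1 - 6))) = -51/(4*(4 - 3*(-5))) = -51/(4*(4 + 15)) = -51/4/19 = -51/4*1/19 = -51/76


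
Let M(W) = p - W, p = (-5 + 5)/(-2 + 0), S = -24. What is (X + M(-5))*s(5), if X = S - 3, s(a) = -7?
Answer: 154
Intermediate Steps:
p = 0 (p = 0/(-2) = 0*(-½) = 0)
M(W) = -W (M(W) = 0 - W = -W)
X = -27 (X = -24 - 3 = -27)
(X + M(-5))*s(5) = (-27 - 1*(-5))*(-7) = (-27 + 5)*(-7) = -22*(-7) = 154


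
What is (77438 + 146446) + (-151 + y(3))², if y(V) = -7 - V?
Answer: 249805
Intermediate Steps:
(77438 + 146446) + (-151 + y(3))² = (77438 + 146446) + (-151 + (-7 - 1*3))² = 223884 + (-151 + (-7 - 3))² = 223884 + (-151 - 10)² = 223884 + (-161)² = 223884 + 25921 = 249805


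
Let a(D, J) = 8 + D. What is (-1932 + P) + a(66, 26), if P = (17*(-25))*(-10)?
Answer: 2392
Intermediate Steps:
P = 4250 (P = -425*(-10) = 4250)
(-1932 + P) + a(66, 26) = (-1932 + 4250) + (8 + 66) = 2318 + 74 = 2392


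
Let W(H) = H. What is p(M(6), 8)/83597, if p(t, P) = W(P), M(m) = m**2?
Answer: 8/83597 ≈ 9.5697e-5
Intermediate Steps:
p(t, P) = P
p(M(6), 8)/83597 = 8/83597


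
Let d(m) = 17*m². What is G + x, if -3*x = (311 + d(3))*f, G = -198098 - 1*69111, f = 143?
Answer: -867979/3 ≈ -2.8933e+5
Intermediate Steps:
G = -267209 (G = -198098 - 69111 = -267209)
x = -66352/3 (x = -(311 + 17*3²)*143/3 = -(311 + 17*9)*143/3 = -(311 + 153)*143/3 = -464*143/3 = -⅓*66352 = -66352/3 ≈ -22117.)
G + x = -267209 - 66352/3 = -867979/3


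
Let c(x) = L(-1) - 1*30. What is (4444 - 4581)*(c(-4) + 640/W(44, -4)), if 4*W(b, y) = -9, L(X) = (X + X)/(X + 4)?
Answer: 388532/9 ≈ 43170.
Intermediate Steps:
L(X) = 2*X/(4 + X) (L(X) = (2*X)/(4 + X) = 2*X/(4 + X))
c(x) = -92/3 (c(x) = 2*(-1)/(4 - 1) - 1*30 = 2*(-1)/3 - 30 = 2*(-1)*(⅓) - 30 = -⅔ - 30 = -92/3)
W(b, y) = -9/4 (W(b, y) = (¼)*(-9) = -9/4)
(4444 - 4581)*(c(-4) + 640/W(44, -4)) = (4444 - 4581)*(-92/3 + 640/(-9/4)) = -137*(-92/3 + 640*(-4/9)) = -137*(-92/3 - 2560/9) = -137*(-2836/9) = 388532/9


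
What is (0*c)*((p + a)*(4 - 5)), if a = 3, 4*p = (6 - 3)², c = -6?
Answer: 0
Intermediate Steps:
p = 9/4 (p = (6 - 3)²/4 = (¼)*3² = (¼)*9 = 9/4 ≈ 2.2500)
(0*c)*((p + a)*(4 - 5)) = (0*(-6))*((9/4 + 3)*(4 - 5)) = 0*((21/4)*(-1)) = 0*(-21/4) = 0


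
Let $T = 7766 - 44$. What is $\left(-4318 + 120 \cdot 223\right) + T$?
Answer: $30164$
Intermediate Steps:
$T = 7722$ ($T = 7766 - 44 = 7722$)
$\left(-4318 + 120 \cdot 223\right) + T = \left(-4318 + 120 \cdot 223\right) + 7722 = \left(-4318 + 26760\right) + 7722 = 22442 + 7722 = 30164$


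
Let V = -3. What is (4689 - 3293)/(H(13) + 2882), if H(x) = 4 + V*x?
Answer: 1396/2847 ≈ 0.49034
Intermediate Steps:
H(x) = 4 - 3*x
(4689 - 3293)/(H(13) + 2882) = (4689 - 3293)/((4 - 3*13) + 2882) = 1396/((4 - 39) + 2882) = 1396/(-35 + 2882) = 1396/2847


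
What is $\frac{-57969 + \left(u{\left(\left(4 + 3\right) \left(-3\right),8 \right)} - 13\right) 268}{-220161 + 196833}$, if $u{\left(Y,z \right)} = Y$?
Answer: $\frac{67081}{23328} \approx 2.8756$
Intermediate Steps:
$\frac{-57969 + \left(u{\left(\left(4 + 3\right) \left(-3\right),8 \right)} - 13\right) 268}{-220161 + 196833} = \frac{-57969 + \left(\left(4 + 3\right) \left(-3\right) - 13\right) 268}{-220161 + 196833} = \frac{-57969 + \left(7 \left(-3\right) - 13\right) 268}{-23328} = \left(-57969 + \left(-21 - 13\right) 268\right) \left(- \frac{1}{23328}\right) = \left(-57969 - 9112\right) \left(- \frac{1}{23328}\right) = \left(-67081\right) \left(- \frac{1}{23328}\right) = \frac{67081}{23328}$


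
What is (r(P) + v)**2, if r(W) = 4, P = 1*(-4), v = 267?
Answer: 73441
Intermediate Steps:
P = -4
(r(P) + v)**2 = (4 + 267)**2 = 271**2 = 73441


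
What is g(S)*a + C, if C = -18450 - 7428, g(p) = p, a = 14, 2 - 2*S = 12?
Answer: -25948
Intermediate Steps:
S = -5 (S = 1 - ½*12 = 1 - 6 = -5)
C = -25878
g(S)*a + C = -5*14 - 25878 = -70 - 25878 = -25948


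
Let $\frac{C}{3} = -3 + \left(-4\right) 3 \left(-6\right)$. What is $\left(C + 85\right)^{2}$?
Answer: $85264$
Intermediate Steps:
$C = 207$ ($C = 3 \left(-3 + \left(-4\right) 3 \left(-6\right)\right) = 3 \left(-3 - -72\right) = 3 \left(-3 + 72\right) = 3 \cdot 69 = 207$)
$\left(C + 85\right)^{2} = \left(207 + 85\right)^{2} = 292^{2} = 85264$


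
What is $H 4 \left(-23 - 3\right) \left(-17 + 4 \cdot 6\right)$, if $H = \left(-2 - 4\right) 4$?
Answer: $17472$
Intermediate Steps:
$H = -24$ ($H = \left(-6\right) 4 = -24$)
$H 4 \left(-23 - 3\right) \left(-17 + 4 \cdot 6\right) = - 24 \cdot 4 \left(-23 - 3\right) \left(-17 + 4 \cdot 6\right) = - 24 \cdot 4 \left(- 26 \left(-17 + 24\right)\right) = - 24 \cdot 4 \left(\left(-26\right) 7\right) = - 24 \cdot 4 \left(-182\right) = \left(-24\right) \left(-728\right) = 17472$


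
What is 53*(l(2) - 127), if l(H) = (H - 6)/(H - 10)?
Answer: -13409/2 ≈ -6704.5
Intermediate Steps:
l(H) = (-6 + H)/(-10 + H)
53*(l(2) - 127) = 53*((-6 + 2)/(-10 + 2) - 127) = 53*(-4/(-8) - 127) = 53*(-⅛*(-4) - 127) = 53*(½ - 127) = 53*(-253/2) = -13409/2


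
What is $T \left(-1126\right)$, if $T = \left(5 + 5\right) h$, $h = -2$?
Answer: $22520$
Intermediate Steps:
$T = -20$ ($T = \left(5 + 5\right) \left(-2\right) = 10 \left(-2\right) = -20$)
$T \left(-1126\right) = \left(-20\right) \left(-1126\right) = 22520$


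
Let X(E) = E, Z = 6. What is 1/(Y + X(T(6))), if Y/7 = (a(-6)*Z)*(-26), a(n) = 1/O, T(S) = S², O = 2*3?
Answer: -1/146 ≈ -0.0068493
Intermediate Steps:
O = 6
a(n) = ⅙ (a(n) = 1/6 = ⅙)
Y = -182 (Y = 7*(((⅙)*6)*(-26)) = 7*(1*(-26)) = 7*(-26) = -182)
1/(Y + X(T(6))) = 1/(-182 + 6²) = 1/(-182 + 36) = 1/(-146) = -1/146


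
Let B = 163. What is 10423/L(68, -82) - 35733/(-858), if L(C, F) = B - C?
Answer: 4112523/27170 ≈ 151.36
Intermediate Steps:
L(C, F) = 163 - C
10423/L(68, -82) - 35733/(-858) = 10423/(163 - 1*68) - 35733/(-858) = 10423/(163 - 68) - 35733*(-1/858) = 10423/95 + 11911/286 = 4112523/27170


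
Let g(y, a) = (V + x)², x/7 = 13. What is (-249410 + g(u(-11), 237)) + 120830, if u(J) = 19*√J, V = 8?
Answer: -118779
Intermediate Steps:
x = 91 (x = 7*13 = 91)
g(y, a) = 9801 (g(y, a) = (8 + 91)² = 99² = 9801)
(-249410 + g(u(-11), 237)) + 120830 = (-249410 + 9801) + 120830 = -239609 + 120830 = -118779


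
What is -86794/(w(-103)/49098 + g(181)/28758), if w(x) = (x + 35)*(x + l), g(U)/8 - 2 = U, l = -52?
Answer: -5106236703729/15624533 ≈ -3.2681e+5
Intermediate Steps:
g(U) = 16 + 8*U
w(x) = (-52 + x)*(35 + x) (w(x) = (x + 35)*(x - 52) = (35 + x)*(-52 + x) = (-52 + x)*(35 + x))
-86794/(w(-103)/49098 + g(181)/28758) = -86794/((-1820 + (-103)² - 17*(-103))/49098 + (16 + 8*181)/28758) = -86794/((-1820 + 10609 + 1751)*(1/49098) + (16 + 1448)*(1/28758)) = -86794/(10540*(1/49098) + 1464*(1/28758)) = -86794/(5270/24549 + 244/4793) = -86794/31249066/117663357 = -86794*117663357/31249066 = -5106236703729/15624533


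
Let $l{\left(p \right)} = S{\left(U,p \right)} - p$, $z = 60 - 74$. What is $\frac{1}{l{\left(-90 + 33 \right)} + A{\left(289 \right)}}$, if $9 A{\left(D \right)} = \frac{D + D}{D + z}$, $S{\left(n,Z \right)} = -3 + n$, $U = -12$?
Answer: $\frac{2475}{104528} \approx 0.023678$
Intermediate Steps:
$z = -14$ ($z = 60 - 74 = -14$)
$A{\left(D \right)} = \frac{2 D}{9 \left(-14 + D\right)}$ ($A{\left(D \right)} = \frac{\left(D + D\right) \frac{1}{D - 14}}{9} = \frac{2 D \frac{1}{-14 + D}}{9} = \frac{2 D}{9 \left(-14 + D\right)}$)
$l{\left(p \right)} = -15 - p$ ($l{\left(p \right)} = \left(-3 - 12\right) - p = -15 - p$)
$\frac{1}{l{\left(-90 + 33 \right)} + A{\left(289 \right)}} = \frac{1}{\left(-15 - \left(-90 + 33\right)\right) + \frac{2}{9} \cdot 289 \frac{1}{-14 + 289}} = \frac{1}{\left(-15 - -57\right) + \frac{2}{9} \cdot 289 \cdot \frac{1}{275}} = \frac{1}{\left(-15 + 57\right) + \frac{2}{9} \cdot 289 \cdot \frac{1}{275}} = \frac{1}{42 + \frac{578}{2475}} = \frac{1}{\frac{104528}{2475}} = \frac{2475}{104528}$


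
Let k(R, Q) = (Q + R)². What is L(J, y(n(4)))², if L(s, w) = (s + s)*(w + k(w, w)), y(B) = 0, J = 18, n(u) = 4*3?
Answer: 0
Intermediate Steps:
n(u) = 12
L(s, w) = 2*s*(w + 4*w²) (L(s, w) = (s + s)*(w + (w + w)²) = (2*s)*(w + (2*w)²) = (2*s)*(w + 4*w²) = 2*s*(w + 4*w²))
L(J, y(n(4)))² = (2*18*0*(1 + 4*0))² = (2*18*0*(1 + 0))² = (2*18*0*1)² = 0² = 0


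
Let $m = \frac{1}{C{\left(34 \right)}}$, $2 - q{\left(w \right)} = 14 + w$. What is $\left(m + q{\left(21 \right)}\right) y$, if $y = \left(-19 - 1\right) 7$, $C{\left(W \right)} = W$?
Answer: $\frac{78470}{17} \approx 4615.9$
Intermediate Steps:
$q{\left(w \right)} = -12 - w$ ($q{\left(w \right)} = 2 - \left(14 + w\right) = -12 - w$)
$y = -140$ ($y = \left(-20\right) 7 = -140$)
$m = \frac{1}{34} \approx 0.029412$
$\left(m + q{\left(21 \right)}\right) y = \left(\frac{1}{34} - 33\right) \left(-140\right) = \left(- \frac{1121}{34}\right) \left(-140\right) = \frac{78470}{17}$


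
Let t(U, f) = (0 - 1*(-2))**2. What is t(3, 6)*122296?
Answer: 489184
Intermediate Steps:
t(U, f) = 4 (t(U, f) = (0 + 2)**2 = 2**2 = 4)
t(3, 6)*122296 = 4*122296 = 489184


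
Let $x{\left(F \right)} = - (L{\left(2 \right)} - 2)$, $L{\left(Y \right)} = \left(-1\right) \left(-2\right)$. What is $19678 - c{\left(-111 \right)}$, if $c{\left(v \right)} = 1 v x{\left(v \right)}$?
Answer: $19678$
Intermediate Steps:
$L{\left(Y \right)} = 2$
$x{\left(F \right)} = 0$ ($x{\left(F \right)} = - (2 - 2) = \left(-1\right) 0 = 0$)
$c{\left(v \right)} = 0$ ($c{\left(v \right)} = 1 v 0 = v 0 = 0$)
$19678 - c{\left(-111 \right)} = 19678 - 0 = 19678 + 0 = 19678$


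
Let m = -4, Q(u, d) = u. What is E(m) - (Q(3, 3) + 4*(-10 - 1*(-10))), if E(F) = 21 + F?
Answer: 14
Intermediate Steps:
E(m) - (Q(3, 3) + 4*(-10 - 1*(-10))) = (21 - 4) - (3 + 4*(-10 - 1*(-10))) = 17 - (3 + 4*(-10 + 10)) = 17 - (3 + 4*0) = 17 - (3 + 0) = 17 - 1*3 = 17 - 3 = 14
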